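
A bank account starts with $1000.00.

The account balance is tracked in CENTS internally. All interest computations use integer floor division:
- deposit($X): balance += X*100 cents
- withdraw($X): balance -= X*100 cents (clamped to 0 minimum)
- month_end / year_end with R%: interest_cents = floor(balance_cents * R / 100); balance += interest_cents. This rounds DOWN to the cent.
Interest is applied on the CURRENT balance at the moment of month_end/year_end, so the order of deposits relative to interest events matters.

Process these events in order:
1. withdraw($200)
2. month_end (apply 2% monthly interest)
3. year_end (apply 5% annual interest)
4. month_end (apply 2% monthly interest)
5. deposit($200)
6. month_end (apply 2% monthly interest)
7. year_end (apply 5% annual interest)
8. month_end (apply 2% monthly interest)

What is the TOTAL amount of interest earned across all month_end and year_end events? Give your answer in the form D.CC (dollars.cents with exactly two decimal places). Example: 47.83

After 1 (withdraw($200)): balance=$800.00 total_interest=$0.00
After 2 (month_end (apply 2% monthly interest)): balance=$816.00 total_interest=$16.00
After 3 (year_end (apply 5% annual interest)): balance=$856.80 total_interest=$56.80
After 4 (month_end (apply 2% monthly interest)): balance=$873.93 total_interest=$73.93
After 5 (deposit($200)): balance=$1073.93 total_interest=$73.93
After 6 (month_end (apply 2% monthly interest)): balance=$1095.40 total_interest=$95.40
After 7 (year_end (apply 5% annual interest)): balance=$1150.17 total_interest=$150.17
After 8 (month_end (apply 2% monthly interest)): balance=$1173.17 total_interest=$173.17

Answer: 173.17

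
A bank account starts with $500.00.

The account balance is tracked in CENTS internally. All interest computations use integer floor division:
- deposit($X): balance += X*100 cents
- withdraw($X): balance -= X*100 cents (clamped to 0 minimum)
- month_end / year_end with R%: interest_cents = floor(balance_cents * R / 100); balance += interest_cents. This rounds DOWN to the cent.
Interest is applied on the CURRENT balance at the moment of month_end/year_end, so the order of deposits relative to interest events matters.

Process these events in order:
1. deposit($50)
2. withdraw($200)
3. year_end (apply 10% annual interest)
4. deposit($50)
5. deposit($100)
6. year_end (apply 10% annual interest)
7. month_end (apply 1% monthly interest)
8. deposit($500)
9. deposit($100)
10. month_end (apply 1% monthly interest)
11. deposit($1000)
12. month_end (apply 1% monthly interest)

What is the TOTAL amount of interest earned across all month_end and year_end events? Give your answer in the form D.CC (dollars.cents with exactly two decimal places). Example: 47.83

After 1 (deposit($50)): balance=$550.00 total_interest=$0.00
After 2 (withdraw($200)): balance=$350.00 total_interest=$0.00
After 3 (year_end (apply 10% annual interest)): balance=$385.00 total_interest=$35.00
After 4 (deposit($50)): balance=$435.00 total_interest=$35.00
After 5 (deposit($100)): balance=$535.00 total_interest=$35.00
After 6 (year_end (apply 10% annual interest)): balance=$588.50 total_interest=$88.50
After 7 (month_end (apply 1% monthly interest)): balance=$594.38 total_interest=$94.38
After 8 (deposit($500)): balance=$1094.38 total_interest=$94.38
After 9 (deposit($100)): balance=$1194.38 total_interest=$94.38
After 10 (month_end (apply 1% monthly interest)): balance=$1206.32 total_interest=$106.32
After 11 (deposit($1000)): balance=$2206.32 total_interest=$106.32
After 12 (month_end (apply 1% monthly interest)): balance=$2228.38 total_interest=$128.38

Answer: 128.38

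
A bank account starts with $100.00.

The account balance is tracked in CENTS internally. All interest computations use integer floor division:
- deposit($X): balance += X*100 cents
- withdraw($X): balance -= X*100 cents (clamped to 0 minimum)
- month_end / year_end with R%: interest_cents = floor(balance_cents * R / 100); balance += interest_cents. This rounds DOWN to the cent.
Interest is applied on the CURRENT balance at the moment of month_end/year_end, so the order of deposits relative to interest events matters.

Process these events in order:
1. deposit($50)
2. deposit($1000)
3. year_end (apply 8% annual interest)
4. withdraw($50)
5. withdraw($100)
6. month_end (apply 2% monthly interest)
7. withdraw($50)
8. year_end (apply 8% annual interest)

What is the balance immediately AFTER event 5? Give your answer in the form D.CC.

Answer: 1092.00

Derivation:
After 1 (deposit($50)): balance=$150.00 total_interest=$0.00
After 2 (deposit($1000)): balance=$1150.00 total_interest=$0.00
After 3 (year_end (apply 8% annual interest)): balance=$1242.00 total_interest=$92.00
After 4 (withdraw($50)): balance=$1192.00 total_interest=$92.00
After 5 (withdraw($100)): balance=$1092.00 total_interest=$92.00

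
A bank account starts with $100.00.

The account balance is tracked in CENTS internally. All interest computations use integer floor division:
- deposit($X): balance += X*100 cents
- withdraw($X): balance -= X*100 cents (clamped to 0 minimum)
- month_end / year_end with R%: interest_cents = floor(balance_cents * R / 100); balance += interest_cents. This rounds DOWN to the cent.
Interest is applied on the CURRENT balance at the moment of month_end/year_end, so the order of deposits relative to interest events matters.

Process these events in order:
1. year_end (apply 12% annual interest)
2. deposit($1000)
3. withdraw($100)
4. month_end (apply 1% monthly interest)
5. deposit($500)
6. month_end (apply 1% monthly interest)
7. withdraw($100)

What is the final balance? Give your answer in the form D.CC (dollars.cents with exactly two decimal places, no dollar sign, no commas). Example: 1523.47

After 1 (year_end (apply 12% annual interest)): balance=$112.00 total_interest=$12.00
After 2 (deposit($1000)): balance=$1112.00 total_interest=$12.00
After 3 (withdraw($100)): balance=$1012.00 total_interest=$12.00
After 4 (month_end (apply 1% monthly interest)): balance=$1022.12 total_interest=$22.12
After 5 (deposit($500)): balance=$1522.12 total_interest=$22.12
After 6 (month_end (apply 1% monthly interest)): balance=$1537.34 total_interest=$37.34
After 7 (withdraw($100)): balance=$1437.34 total_interest=$37.34

Answer: 1437.34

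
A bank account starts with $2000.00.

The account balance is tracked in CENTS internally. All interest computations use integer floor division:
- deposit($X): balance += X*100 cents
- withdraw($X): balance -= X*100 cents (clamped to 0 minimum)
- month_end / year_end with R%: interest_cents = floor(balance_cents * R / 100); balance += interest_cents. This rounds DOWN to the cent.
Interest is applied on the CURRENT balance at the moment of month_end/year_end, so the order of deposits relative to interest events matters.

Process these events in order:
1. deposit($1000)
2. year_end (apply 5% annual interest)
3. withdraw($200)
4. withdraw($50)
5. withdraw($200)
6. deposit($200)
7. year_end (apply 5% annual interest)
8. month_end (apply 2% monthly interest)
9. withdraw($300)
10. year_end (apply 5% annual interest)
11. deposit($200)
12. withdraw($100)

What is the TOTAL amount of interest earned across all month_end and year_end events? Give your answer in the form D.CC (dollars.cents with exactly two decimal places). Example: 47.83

Answer: 496.19

Derivation:
After 1 (deposit($1000)): balance=$3000.00 total_interest=$0.00
After 2 (year_end (apply 5% annual interest)): balance=$3150.00 total_interest=$150.00
After 3 (withdraw($200)): balance=$2950.00 total_interest=$150.00
After 4 (withdraw($50)): balance=$2900.00 total_interest=$150.00
After 5 (withdraw($200)): balance=$2700.00 total_interest=$150.00
After 6 (deposit($200)): balance=$2900.00 total_interest=$150.00
After 7 (year_end (apply 5% annual interest)): balance=$3045.00 total_interest=$295.00
After 8 (month_end (apply 2% monthly interest)): balance=$3105.90 total_interest=$355.90
After 9 (withdraw($300)): balance=$2805.90 total_interest=$355.90
After 10 (year_end (apply 5% annual interest)): balance=$2946.19 total_interest=$496.19
After 11 (deposit($200)): balance=$3146.19 total_interest=$496.19
After 12 (withdraw($100)): balance=$3046.19 total_interest=$496.19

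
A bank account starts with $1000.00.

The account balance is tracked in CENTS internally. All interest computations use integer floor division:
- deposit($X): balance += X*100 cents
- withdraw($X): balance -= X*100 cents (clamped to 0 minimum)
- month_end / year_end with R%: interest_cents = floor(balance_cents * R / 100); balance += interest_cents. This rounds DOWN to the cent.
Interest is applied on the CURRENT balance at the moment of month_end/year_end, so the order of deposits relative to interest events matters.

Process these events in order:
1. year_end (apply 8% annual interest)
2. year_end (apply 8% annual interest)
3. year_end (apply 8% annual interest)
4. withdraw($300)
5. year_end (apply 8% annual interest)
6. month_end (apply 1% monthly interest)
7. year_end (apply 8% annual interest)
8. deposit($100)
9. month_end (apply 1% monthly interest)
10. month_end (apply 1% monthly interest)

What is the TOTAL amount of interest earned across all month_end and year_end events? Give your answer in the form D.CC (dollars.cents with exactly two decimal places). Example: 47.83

After 1 (year_end (apply 8% annual interest)): balance=$1080.00 total_interest=$80.00
After 2 (year_end (apply 8% annual interest)): balance=$1166.40 total_interest=$166.40
After 3 (year_end (apply 8% annual interest)): balance=$1259.71 total_interest=$259.71
After 4 (withdraw($300)): balance=$959.71 total_interest=$259.71
After 5 (year_end (apply 8% annual interest)): balance=$1036.48 total_interest=$336.48
After 6 (month_end (apply 1% monthly interest)): balance=$1046.84 total_interest=$346.84
After 7 (year_end (apply 8% annual interest)): balance=$1130.58 total_interest=$430.58
After 8 (deposit($100)): balance=$1230.58 total_interest=$430.58
After 9 (month_end (apply 1% monthly interest)): balance=$1242.88 total_interest=$442.88
After 10 (month_end (apply 1% monthly interest)): balance=$1255.30 total_interest=$455.30

Answer: 455.30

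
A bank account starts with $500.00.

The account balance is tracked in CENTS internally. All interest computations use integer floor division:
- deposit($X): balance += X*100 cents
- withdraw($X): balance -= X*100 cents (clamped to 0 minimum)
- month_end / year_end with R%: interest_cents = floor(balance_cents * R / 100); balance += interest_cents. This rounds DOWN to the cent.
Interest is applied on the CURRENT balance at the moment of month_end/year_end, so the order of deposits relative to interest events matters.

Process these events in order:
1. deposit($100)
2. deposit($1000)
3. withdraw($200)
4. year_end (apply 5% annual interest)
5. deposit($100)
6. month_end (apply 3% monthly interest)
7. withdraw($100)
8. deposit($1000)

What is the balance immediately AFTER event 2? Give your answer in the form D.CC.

After 1 (deposit($100)): balance=$600.00 total_interest=$0.00
After 2 (deposit($1000)): balance=$1600.00 total_interest=$0.00

Answer: 1600.00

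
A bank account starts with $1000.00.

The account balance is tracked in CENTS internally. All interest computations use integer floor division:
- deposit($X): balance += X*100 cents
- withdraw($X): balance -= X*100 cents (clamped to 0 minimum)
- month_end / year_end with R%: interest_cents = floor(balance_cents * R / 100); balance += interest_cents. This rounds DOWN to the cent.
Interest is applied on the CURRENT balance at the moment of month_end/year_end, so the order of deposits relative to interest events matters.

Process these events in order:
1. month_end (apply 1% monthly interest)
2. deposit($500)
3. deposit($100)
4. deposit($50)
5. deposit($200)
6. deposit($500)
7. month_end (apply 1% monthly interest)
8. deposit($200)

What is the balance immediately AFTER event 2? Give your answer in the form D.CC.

Answer: 1510.00

Derivation:
After 1 (month_end (apply 1% monthly interest)): balance=$1010.00 total_interest=$10.00
After 2 (deposit($500)): balance=$1510.00 total_interest=$10.00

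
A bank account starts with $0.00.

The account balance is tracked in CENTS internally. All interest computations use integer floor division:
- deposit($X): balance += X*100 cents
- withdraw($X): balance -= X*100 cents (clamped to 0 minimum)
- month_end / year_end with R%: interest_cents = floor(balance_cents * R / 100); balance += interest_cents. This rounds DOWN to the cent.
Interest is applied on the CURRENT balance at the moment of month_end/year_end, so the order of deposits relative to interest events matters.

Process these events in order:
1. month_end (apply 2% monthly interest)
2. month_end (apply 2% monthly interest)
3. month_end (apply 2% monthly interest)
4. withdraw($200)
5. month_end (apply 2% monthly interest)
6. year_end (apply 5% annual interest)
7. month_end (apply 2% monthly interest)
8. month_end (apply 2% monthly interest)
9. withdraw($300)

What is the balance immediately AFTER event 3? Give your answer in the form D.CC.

Answer: 0.00

Derivation:
After 1 (month_end (apply 2% monthly interest)): balance=$0.00 total_interest=$0.00
After 2 (month_end (apply 2% monthly interest)): balance=$0.00 total_interest=$0.00
After 3 (month_end (apply 2% monthly interest)): balance=$0.00 total_interest=$0.00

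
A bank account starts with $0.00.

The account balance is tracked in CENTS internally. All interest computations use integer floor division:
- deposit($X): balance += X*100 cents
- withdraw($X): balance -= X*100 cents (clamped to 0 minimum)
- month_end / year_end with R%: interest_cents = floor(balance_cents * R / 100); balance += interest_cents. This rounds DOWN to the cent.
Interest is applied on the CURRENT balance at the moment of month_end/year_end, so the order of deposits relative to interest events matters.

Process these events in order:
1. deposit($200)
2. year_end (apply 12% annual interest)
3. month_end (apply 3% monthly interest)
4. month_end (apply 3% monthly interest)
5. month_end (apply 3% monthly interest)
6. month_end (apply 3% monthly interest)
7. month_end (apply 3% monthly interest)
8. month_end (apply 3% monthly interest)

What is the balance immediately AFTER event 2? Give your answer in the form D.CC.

After 1 (deposit($200)): balance=$200.00 total_interest=$0.00
After 2 (year_end (apply 12% annual interest)): balance=$224.00 total_interest=$24.00

Answer: 224.00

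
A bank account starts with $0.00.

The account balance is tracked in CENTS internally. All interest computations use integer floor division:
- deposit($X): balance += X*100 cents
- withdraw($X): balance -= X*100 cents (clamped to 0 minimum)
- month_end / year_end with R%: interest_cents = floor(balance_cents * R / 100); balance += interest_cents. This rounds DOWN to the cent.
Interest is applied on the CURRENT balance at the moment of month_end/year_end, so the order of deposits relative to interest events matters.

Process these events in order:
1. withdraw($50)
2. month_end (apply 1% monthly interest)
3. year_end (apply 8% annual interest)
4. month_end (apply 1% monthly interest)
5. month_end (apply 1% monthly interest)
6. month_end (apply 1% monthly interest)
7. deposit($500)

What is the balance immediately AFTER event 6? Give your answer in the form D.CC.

After 1 (withdraw($50)): balance=$0.00 total_interest=$0.00
After 2 (month_end (apply 1% monthly interest)): balance=$0.00 total_interest=$0.00
After 3 (year_end (apply 8% annual interest)): balance=$0.00 total_interest=$0.00
After 4 (month_end (apply 1% monthly interest)): balance=$0.00 total_interest=$0.00
After 5 (month_end (apply 1% monthly interest)): balance=$0.00 total_interest=$0.00
After 6 (month_end (apply 1% monthly interest)): balance=$0.00 total_interest=$0.00

Answer: 0.00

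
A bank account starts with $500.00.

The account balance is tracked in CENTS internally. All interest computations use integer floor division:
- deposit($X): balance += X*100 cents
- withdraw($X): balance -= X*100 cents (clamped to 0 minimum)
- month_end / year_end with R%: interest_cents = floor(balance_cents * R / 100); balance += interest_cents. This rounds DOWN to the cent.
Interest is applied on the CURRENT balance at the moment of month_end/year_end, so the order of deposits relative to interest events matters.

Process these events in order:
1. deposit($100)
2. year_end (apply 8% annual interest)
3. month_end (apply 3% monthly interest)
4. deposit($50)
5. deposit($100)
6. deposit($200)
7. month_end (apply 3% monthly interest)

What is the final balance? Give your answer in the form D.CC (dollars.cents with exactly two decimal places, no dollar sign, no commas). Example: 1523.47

After 1 (deposit($100)): balance=$600.00 total_interest=$0.00
After 2 (year_end (apply 8% annual interest)): balance=$648.00 total_interest=$48.00
After 3 (month_end (apply 3% monthly interest)): balance=$667.44 total_interest=$67.44
After 4 (deposit($50)): balance=$717.44 total_interest=$67.44
After 5 (deposit($100)): balance=$817.44 total_interest=$67.44
After 6 (deposit($200)): balance=$1017.44 total_interest=$67.44
After 7 (month_end (apply 3% monthly interest)): balance=$1047.96 total_interest=$97.96

Answer: 1047.96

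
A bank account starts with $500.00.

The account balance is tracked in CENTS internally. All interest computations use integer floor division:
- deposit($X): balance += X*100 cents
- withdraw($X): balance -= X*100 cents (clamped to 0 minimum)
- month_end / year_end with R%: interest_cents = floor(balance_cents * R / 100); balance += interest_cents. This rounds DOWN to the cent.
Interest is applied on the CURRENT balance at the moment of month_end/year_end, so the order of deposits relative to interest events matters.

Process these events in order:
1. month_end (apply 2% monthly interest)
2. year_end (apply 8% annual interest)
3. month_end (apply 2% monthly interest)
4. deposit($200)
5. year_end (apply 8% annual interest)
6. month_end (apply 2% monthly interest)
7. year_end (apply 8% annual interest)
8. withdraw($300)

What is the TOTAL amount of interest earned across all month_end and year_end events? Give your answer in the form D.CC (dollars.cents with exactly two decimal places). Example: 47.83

Answer: 206.33

Derivation:
After 1 (month_end (apply 2% monthly interest)): balance=$510.00 total_interest=$10.00
After 2 (year_end (apply 8% annual interest)): balance=$550.80 total_interest=$50.80
After 3 (month_end (apply 2% monthly interest)): balance=$561.81 total_interest=$61.81
After 4 (deposit($200)): balance=$761.81 total_interest=$61.81
After 5 (year_end (apply 8% annual interest)): balance=$822.75 total_interest=$122.75
After 6 (month_end (apply 2% monthly interest)): balance=$839.20 total_interest=$139.20
After 7 (year_end (apply 8% annual interest)): balance=$906.33 total_interest=$206.33
After 8 (withdraw($300)): balance=$606.33 total_interest=$206.33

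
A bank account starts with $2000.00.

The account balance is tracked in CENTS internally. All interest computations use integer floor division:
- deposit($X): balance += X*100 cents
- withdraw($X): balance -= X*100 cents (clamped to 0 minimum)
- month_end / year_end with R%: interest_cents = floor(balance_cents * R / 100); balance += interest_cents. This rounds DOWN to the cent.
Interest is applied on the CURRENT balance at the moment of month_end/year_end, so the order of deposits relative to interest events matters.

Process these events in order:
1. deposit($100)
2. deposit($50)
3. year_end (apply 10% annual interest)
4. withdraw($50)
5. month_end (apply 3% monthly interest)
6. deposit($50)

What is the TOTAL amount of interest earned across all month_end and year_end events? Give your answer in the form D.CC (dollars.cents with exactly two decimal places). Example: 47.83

After 1 (deposit($100)): balance=$2100.00 total_interest=$0.00
After 2 (deposit($50)): balance=$2150.00 total_interest=$0.00
After 3 (year_end (apply 10% annual interest)): balance=$2365.00 total_interest=$215.00
After 4 (withdraw($50)): balance=$2315.00 total_interest=$215.00
After 5 (month_end (apply 3% monthly interest)): balance=$2384.45 total_interest=$284.45
After 6 (deposit($50)): balance=$2434.45 total_interest=$284.45

Answer: 284.45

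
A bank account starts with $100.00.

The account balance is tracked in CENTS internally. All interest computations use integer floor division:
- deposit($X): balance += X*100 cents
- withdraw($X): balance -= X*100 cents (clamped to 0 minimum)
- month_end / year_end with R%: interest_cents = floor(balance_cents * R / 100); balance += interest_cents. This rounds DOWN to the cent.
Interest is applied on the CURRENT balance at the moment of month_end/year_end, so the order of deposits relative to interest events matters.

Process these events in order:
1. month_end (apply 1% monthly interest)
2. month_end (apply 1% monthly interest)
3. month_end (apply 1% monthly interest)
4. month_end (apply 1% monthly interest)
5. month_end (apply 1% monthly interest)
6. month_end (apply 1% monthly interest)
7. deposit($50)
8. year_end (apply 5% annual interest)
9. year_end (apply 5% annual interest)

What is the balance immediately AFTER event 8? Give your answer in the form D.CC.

Answer: 163.95

Derivation:
After 1 (month_end (apply 1% monthly interest)): balance=$101.00 total_interest=$1.00
After 2 (month_end (apply 1% monthly interest)): balance=$102.01 total_interest=$2.01
After 3 (month_end (apply 1% monthly interest)): balance=$103.03 total_interest=$3.03
After 4 (month_end (apply 1% monthly interest)): balance=$104.06 total_interest=$4.06
After 5 (month_end (apply 1% monthly interest)): balance=$105.10 total_interest=$5.10
After 6 (month_end (apply 1% monthly interest)): balance=$106.15 total_interest=$6.15
After 7 (deposit($50)): balance=$156.15 total_interest=$6.15
After 8 (year_end (apply 5% annual interest)): balance=$163.95 total_interest=$13.95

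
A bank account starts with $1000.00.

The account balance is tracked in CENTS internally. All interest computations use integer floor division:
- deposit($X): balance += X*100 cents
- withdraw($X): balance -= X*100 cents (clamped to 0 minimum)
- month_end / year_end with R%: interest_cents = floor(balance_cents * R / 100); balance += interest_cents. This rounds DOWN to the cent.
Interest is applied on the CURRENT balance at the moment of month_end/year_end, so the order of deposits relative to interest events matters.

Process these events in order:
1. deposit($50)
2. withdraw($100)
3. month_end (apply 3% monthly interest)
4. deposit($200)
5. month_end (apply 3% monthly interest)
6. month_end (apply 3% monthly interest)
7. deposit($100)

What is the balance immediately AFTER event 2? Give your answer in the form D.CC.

Answer: 950.00

Derivation:
After 1 (deposit($50)): balance=$1050.00 total_interest=$0.00
After 2 (withdraw($100)): balance=$950.00 total_interest=$0.00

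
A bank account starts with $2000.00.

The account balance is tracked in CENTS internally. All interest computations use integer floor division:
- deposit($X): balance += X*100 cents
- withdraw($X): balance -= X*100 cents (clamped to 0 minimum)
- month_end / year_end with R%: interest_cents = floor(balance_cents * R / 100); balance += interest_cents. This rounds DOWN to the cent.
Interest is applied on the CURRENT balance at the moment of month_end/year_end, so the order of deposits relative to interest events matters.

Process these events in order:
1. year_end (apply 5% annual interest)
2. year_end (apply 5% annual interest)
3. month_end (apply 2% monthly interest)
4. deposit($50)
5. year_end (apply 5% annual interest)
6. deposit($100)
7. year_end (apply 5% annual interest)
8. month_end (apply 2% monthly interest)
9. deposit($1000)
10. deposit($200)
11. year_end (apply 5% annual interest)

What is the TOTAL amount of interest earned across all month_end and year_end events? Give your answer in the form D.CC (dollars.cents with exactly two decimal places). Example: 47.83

After 1 (year_end (apply 5% annual interest)): balance=$2100.00 total_interest=$100.00
After 2 (year_end (apply 5% annual interest)): balance=$2205.00 total_interest=$205.00
After 3 (month_end (apply 2% monthly interest)): balance=$2249.10 total_interest=$249.10
After 4 (deposit($50)): balance=$2299.10 total_interest=$249.10
After 5 (year_end (apply 5% annual interest)): balance=$2414.05 total_interest=$364.05
After 6 (deposit($100)): balance=$2514.05 total_interest=$364.05
After 7 (year_end (apply 5% annual interest)): balance=$2639.75 total_interest=$489.75
After 8 (month_end (apply 2% monthly interest)): balance=$2692.54 total_interest=$542.54
After 9 (deposit($1000)): balance=$3692.54 total_interest=$542.54
After 10 (deposit($200)): balance=$3892.54 total_interest=$542.54
After 11 (year_end (apply 5% annual interest)): balance=$4087.16 total_interest=$737.16

Answer: 737.16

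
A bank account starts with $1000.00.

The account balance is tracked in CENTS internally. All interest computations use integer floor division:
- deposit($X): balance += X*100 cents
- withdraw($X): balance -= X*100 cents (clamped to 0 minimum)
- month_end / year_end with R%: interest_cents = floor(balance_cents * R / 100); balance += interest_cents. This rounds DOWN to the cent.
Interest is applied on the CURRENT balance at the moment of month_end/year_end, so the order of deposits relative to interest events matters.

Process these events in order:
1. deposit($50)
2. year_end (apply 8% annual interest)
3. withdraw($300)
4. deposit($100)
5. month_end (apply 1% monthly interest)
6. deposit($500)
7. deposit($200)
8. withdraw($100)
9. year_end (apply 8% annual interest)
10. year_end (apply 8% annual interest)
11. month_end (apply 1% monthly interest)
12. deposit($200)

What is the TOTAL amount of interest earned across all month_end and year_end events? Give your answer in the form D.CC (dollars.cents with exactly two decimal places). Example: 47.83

After 1 (deposit($50)): balance=$1050.00 total_interest=$0.00
After 2 (year_end (apply 8% annual interest)): balance=$1134.00 total_interest=$84.00
After 3 (withdraw($300)): balance=$834.00 total_interest=$84.00
After 4 (deposit($100)): balance=$934.00 total_interest=$84.00
After 5 (month_end (apply 1% monthly interest)): balance=$943.34 total_interest=$93.34
After 6 (deposit($500)): balance=$1443.34 total_interest=$93.34
After 7 (deposit($200)): balance=$1643.34 total_interest=$93.34
After 8 (withdraw($100)): balance=$1543.34 total_interest=$93.34
After 9 (year_end (apply 8% annual interest)): balance=$1666.80 total_interest=$216.80
After 10 (year_end (apply 8% annual interest)): balance=$1800.14 total_interest=$350.14
After 11 (month_end (apply 1% monthly interest)): balance=$1818.14 total_interest=$368.14
After 12 (deposit($200)): balance=$2018.14 total_interest=$368.14

Answer: 368.14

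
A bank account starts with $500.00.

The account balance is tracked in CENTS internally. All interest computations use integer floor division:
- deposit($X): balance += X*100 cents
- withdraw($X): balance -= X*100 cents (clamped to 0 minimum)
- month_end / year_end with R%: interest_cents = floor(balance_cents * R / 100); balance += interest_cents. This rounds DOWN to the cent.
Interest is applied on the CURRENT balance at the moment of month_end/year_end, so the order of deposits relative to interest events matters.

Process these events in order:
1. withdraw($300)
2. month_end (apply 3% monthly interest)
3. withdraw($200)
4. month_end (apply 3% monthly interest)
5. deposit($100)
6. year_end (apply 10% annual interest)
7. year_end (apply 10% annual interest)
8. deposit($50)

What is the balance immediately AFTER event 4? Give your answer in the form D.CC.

Answer: 6.18

Derivation:
After 1 (withdraw($300)): balance=$200.00 total_interest=$0.00
After 2 (month_end (apply 3% monthly interest)): balance=$206.00 total_interest=$6.00
After 3 (withdraw($200)): balance=$6.00 total_interest=$6.00
After 4 (month_end (apply 3% monthly interest)): balance=$6.18 total_interest=$6.18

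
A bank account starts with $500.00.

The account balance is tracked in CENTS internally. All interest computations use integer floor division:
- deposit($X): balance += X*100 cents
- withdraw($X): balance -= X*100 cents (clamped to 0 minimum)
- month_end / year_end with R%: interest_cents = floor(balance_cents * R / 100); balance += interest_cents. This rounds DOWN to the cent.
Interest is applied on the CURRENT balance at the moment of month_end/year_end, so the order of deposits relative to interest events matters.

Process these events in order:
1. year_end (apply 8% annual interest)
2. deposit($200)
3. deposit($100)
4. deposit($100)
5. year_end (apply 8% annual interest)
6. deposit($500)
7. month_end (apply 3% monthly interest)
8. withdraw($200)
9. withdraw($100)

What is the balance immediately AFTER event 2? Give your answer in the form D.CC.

After 1 (year_end (apply 8% annual interest)): balance=$540.00 total_interest=$40.00
After 2 (deposit($200)): balance=$740.00 total_interest=$40.00

Answer: 740.00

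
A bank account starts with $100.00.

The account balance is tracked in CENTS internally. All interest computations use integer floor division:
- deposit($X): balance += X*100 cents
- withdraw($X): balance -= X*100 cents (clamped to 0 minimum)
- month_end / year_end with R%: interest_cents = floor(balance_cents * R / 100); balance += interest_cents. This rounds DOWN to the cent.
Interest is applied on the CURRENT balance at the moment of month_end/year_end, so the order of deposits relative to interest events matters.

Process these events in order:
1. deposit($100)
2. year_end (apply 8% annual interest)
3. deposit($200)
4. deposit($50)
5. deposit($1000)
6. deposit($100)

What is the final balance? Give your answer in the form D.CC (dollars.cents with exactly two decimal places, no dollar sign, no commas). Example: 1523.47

Answer: 1566.00

Derivation:
After 1 (deposit($100)): balance=$200.00 total_interest=$0.00
After 2 (year_end (apply 8% annual interest)): balance=$216.00 total_interest=$16.00
After 3 (deposit($200)): balance=$416.00 total_interest=$16.00
After 4 (deposit($50)): balance=$466.00 total_interest=$16.00
After 5 (deposit($1000)): balance=$1466.00 total_interest=$16.00
After 6 (deposit($100)): balance=$1566.00 total_interest=$16.00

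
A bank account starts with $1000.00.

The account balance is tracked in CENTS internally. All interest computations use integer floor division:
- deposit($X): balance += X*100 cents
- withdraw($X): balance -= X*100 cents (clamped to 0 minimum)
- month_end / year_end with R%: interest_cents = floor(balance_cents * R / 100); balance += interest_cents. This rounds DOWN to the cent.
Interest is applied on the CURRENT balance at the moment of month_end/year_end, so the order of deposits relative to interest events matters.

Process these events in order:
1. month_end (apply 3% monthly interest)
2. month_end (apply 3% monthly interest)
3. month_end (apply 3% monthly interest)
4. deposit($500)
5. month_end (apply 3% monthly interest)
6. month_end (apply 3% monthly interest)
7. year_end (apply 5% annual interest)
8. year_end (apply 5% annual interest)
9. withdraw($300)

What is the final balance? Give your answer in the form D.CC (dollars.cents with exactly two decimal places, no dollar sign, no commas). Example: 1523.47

After 1 (month_end (apply 3% monthly interest)): balance=$1030.00 total_interest=$30.00
After 2 (month_end (apply 3% monthly interest)): balance=$1060.90 total_interest=$60.90
After 3 (month_end (apply 3% monthly interest)): balance=$1092.72 total_interest=$92.72
After 4 (deposit($500)): balance=$1592.72 total_interest=$92.72
After 5 (month_end (apply 3% monthly interest)): balance=$1640.50 total_interest=$140.50
After 6 (month_end (apply 3% monthly interest)): balance=$1689.71 total_interest=$189.71
After 7 (year_end (apply 5% annual interest)): balance=$1774.19 total_interest=$274.19
After 8 (year_end (apply 5% annual interest)): balance=$1862.89 total_interest=$362.89
After 9 (withdraw($300)): balance=$1562.89 total_interest=$362.89

Answer: 1562.89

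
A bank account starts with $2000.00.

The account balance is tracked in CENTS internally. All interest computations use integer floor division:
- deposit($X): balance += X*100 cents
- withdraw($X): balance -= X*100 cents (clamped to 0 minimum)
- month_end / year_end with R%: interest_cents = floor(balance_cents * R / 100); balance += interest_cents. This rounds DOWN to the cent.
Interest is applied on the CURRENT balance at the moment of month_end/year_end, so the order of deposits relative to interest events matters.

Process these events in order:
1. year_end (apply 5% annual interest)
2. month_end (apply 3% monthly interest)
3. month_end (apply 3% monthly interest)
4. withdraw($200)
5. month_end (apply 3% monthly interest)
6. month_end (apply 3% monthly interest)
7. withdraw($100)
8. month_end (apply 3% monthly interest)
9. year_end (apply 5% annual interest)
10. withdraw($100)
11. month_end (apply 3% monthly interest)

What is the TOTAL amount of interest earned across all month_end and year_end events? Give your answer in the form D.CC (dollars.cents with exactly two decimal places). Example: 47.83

After 1 (year_end (apply 5% annual interest)): balance=$2100.00 total_interest=$100.00
After 2 (month_end (apply 3% monthly interest)): balance=$2163.00 total_interest=$163.00
After 3 (month_end (apply 3% monthly interest)): balance=$2227.89 total_interest=$227.89
After 4 (withdraw($200)): balance=$2027.89 total_interest=$227.89
After 5 (month_end (apply 3% monthly interest)): balance=$2088.72 total_interest=$288.72
After 6 (month_end (apply 3% monthly interest)): balance=$2151.38 total_interest=$351.38
After 7 (withdraw($100)): balance=$2051.38 total_interest=$351.38
After 8 (month_end (apply 3% monthly interest)): balance=$2112.92 total_interest=$412.92
After 9 (year_end (apply 5% annual interest)): balance=$2218.56 total_interest=$518.56
After 10 (withdraw($100)): balance=$2118.56 total_interest=$518.56
After 11 (month_end (apply 3% monthly interest)): balance=$2182.11 total_interest=$582.11

Answer: 582.11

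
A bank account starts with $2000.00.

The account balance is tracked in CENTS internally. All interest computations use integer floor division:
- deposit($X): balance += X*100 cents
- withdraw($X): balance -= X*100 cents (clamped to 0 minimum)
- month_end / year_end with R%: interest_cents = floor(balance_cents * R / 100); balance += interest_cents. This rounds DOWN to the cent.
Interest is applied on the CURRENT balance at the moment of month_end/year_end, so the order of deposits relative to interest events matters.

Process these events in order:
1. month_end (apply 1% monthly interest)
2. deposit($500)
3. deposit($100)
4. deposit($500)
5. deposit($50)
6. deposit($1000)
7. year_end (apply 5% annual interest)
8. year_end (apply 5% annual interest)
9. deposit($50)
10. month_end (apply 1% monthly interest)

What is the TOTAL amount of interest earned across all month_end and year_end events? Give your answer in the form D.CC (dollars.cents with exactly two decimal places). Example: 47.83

After 1 (month_end (apply 1% monthly interest)): balance=$2020.00 total_interest=$20.00
After 2 (deposit($500)): balance=$2520.00 total_interest=$20.00
After 3 (deposit($100)): balance=$2620.00 total_interest=$20.00
After 4 (deposit($500)): balance=$3120.00 total_interest=$20.00
After 5 (deposit($50)): balance=$3170.00 total_interest=$20.00
After 6 (deposit($1000)): balance=$4170.00 total_interest=$20.00
After 7 (year_end (apply 5% annual interest)): balance=$4378.50 total_interest=$228.50
After 8 (year_end (apply 5% annual interest)): balance=$4597.42 total_interest=$447.42
After 9 (deposit($50)): balance=$4647.42 total_interest=$447.42
After 10 (month_end (apply 1% monthly interest)): balance=$4693.89 total_interest=$493.89

Answer: 493.89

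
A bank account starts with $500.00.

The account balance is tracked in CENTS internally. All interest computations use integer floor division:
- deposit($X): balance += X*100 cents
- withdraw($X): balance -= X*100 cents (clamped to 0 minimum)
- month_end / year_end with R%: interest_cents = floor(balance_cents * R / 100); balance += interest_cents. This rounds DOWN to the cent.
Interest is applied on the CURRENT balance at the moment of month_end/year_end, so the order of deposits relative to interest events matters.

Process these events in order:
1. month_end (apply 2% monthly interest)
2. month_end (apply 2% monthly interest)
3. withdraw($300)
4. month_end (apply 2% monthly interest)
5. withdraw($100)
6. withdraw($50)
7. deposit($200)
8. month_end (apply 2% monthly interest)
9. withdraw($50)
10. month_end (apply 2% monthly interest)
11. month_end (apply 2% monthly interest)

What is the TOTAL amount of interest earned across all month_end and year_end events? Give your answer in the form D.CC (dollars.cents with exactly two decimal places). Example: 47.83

After 1 (month_end (apply 2% monthly interest)): balance=$510.00 total_interest=$10.00
After 2 (month_end (apply 2% monthly interest)): balance=$520.20 total_interest=$20.20
After 3 (withdraw($300)): balance=$220.20 total_interest=$20.20
After 4 (month_end (apply 2% monthly interest)): balance=$224.60 total_interest=$24.60
After 5 (withdraw($100)): balance=$124.60 total_interest=$24.60
After 6 (withdraw($50)): balance=$74.60 total_interest=$24.60
After 7 (deposit($200)): balance=$274.60 total_interest=$24.60
After 8 (month_end (apply 2% monthly interest)): balance=$280.09 total_interest=$30.09
After 9 (withdraw($50)): balance=$230.09 total_interest=$30.09
After 10 (month_end (apply 2% monthly interest)): balance=$234.69 total_interest=$34.69
After 11 (month_end (apply 2% monthly interest)): balance=$239.38 total_interest=$39.38

Answer: 39.38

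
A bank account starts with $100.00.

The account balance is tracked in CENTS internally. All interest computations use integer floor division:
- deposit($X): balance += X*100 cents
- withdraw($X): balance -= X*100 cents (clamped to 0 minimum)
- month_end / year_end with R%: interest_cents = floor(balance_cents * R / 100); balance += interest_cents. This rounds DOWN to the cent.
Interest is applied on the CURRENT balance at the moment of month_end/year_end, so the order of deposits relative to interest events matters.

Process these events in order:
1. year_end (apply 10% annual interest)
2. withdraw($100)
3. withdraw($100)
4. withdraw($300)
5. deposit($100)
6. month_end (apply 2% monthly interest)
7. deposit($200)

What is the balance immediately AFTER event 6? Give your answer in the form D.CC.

Answer: 102.00

Derivation:
After 1 (year_end (apply 10% annual interest)): balance=$110.00 total_interest=$10.00
After 2 (withdraw($100)): balance=$10.00 total_interest=$10.00
After 3 (withdraw($100)): balance=$0.00 total_interest=$10.00
After 4 (withdraw($300)): balance=$0.00 total_interest=$10.00
After 5 (deposit($100)): balance=$100.00 total_interest=$10.00
After 6 (month_end (apply 2% monthly interest)): balance=$102.00 total_interest=$12.00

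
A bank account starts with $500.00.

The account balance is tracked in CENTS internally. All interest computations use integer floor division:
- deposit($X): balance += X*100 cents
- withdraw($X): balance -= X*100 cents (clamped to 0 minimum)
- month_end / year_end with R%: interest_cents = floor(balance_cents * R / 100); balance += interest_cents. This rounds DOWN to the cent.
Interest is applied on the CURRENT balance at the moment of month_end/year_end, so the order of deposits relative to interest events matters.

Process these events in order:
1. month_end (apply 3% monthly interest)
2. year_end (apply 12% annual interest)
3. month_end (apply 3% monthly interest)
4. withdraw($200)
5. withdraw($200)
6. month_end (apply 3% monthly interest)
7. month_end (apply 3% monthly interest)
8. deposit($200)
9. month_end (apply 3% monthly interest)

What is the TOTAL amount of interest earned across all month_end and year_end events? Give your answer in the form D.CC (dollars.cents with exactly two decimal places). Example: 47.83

Answer: 118.08

Derivation:
After 1 (month_end (apply 3% monthly interest)): balance=$515.00 total_interest=$15.00
After 2 (year_end (apply 12% annual interest)): balance=$576.80 total_interest=$76.80
After 3 (month_end (apply 3% monthly interest)): balance=$594.10 total_interest=$94.10
After 4 (withdraw($200)): balance=$394.10 total_interest=$94.10
After 5 (withdraw($200)): balance=$194.10 total_interest=$94.10
After 6 (month_end (apply 3% monthly interest)): balance=$199.92 total_interest=$99.92
After 7 (month_end (apply 3% monthly interest)): balance=$205.91 total_interest=$105.91
After 8 (deposit($200)): balance=$405.91 total_interest=$105.91
After 9 (month_end (apply 3% monthly interest)): balance=$418.08 total_interest=$118.08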